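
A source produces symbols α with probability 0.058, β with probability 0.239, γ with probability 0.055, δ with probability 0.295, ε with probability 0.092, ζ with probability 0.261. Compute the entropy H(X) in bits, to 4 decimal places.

2.3039 bits

H = −Σ pᵢ log₂ pᵢ.
−0.058·log₂(0.058) = 0.2383
−0.239·log₂(0.239) = 0.4935
−0.055·log₂(0.055) = 0.2301
−0.295·log₂(0.295) = 0.5196
−0.092·log₂(0.092) = 0.3167
−0.261·log₂(0.261) = 0.5058
Sum ≈ 2.3039 → 2.3039 bits.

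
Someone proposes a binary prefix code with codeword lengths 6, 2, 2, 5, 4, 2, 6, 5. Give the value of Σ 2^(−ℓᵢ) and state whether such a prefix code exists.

0.90625; yes

With common denominator 2^6 = 64: Σ 2^(−ℓᵢ) = 1/64 + 16/64 + 16/64 + 2/64 + 4/64 + 16/64 + 1/64 + 2/64 = 58/64 = 0.90625.
Kraft's inequality requires Σ ≤ 1; here Σ = 0.90625 ≤ 1, so such a prefix code exists.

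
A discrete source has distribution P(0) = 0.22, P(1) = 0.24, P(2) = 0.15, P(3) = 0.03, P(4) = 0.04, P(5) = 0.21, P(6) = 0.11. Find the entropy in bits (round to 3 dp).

H = −Σ pᵢ log₂ pᵢ.
−0.22·log₂(0.22) = 0.4806
−0.24·log₂(0.24) = 0.4941
−0.15·log₂(0.15) = 0.4105
−0.03·log₂(0.03) = 0.1518
−0.04·log₂(0.04) = 0.1858
−0.21·log₂(0.21) = 0.4728
−0.11·log₂(0.11) = 0.3503
Sum ≈ 2.5459 → 2.546 bits.

2.546 bits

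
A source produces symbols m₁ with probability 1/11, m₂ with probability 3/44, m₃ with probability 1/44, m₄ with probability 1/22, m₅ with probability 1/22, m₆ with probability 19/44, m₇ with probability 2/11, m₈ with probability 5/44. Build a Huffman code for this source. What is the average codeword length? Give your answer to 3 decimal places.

Repeatedly combine the two least-probable nodes; the expected code length is the sum of the merged weights.
merge 1/44 + 1/22 → 3/44
merge 1/22 + 3/44 → 5/44
merge 3/44 + 1/11 → 7/44
merge 5/44 + 5/44 → 5/22
merge 7/44 + 2/11 → 15/44
merge 5/22 + 15/44 → 25/44
merge 19/44 + 25/44 → 1
L = 3/44 + 5/44 + 7/44 + 5/22 + 15/44 + 25/44 + 1 = 109/44 ≈ 2.477 bits/symbol.

2.477 bits/symbol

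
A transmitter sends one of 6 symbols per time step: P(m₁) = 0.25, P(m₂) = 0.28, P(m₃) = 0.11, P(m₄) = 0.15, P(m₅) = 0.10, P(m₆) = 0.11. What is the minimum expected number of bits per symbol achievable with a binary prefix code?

2.47 bits/symbol

Repeatedly combine the two least-probable nodes; the expected code length is the sum of the merged weights.
merge 1/10 + 11/100 → 21/100
merge 11/100 + 3/20 → 13/50
merge 21/100 + 1/4 → 23/50
merge 13/50 + 7/25 → 27/50
merge 23/50 + 27/50 → 1
L = 21/100 + 13/50 + 23/50 + 27/50 + 1 = 247/100 = 2.47 bits/symbol.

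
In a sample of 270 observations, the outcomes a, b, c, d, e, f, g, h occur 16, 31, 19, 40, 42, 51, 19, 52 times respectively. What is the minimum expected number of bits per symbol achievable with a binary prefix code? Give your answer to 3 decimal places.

2.933 bits/symbol

Probabilities are the counts divided by 270.
Repeatedly combine the two least-probable nodes; the expected code length is the sum of the merged weights.
merge 8/135 + 19/270 → 7/54
merge 19/270 + 31/270 → 5/27
merge 7/54 + 4/27 → 5/18
merge 7/45 + 5/27 → 46/135
merge 17/90 + 26/135 → 103/270
merge 5/18 + 46/135 → 167/270
merge 103/270 + 167/270 → 1
L = 7/54 + 5/27 + 5/18 + 46/135 + 103/270 + 167/270 + 1 = 44/15 ≈ 2.933 bits/symbol.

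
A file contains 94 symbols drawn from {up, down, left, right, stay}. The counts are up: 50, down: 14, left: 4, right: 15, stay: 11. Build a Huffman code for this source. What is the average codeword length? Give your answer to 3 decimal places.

1.936 bits/symbol

Probabilities are the counts divided by 94.
Repeatedly combine the two least-probable nodes; the expected code length is the sum of the merged weights.
merge 2/47 + 11/94 → 15/94
merge 7/47 + 15/94 → 29/94
merge 15/94 + 29/94 → 22/47
merge 22/47 + 25/47 → 1
L = 15/94 + 29/94 + 22/47 + 1 = 91/47 ≈ 1.936 bits/symbol.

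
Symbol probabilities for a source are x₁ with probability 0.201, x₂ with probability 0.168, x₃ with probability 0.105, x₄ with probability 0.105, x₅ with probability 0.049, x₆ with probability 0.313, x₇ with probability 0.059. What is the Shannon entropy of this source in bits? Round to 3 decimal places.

H = −Σ pᵢ log₂ pᵢ.
−0.201·log₂(0.201) = 0.4653
−0.168·log₂(0.168) = 0.4323
−0.105·log₂(0.105) = 0.3414
−0.105·log₂(0.105) = 0.3414
−0.049·log₂(0.049) = 0.2132
−0.313·log₂(0.313) = 0.5245
−0.059·log₂(0.059) = 0.2409
Sum ≈ 2.5590 → 2.559 bits.

2.559 bits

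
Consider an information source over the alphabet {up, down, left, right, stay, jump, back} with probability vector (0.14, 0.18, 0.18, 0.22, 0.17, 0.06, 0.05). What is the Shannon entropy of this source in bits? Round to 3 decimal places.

H = −Σ pᵢ log₂ pᵢ.
−0.14·log₂(0.14) = 0.3971
−0.18·log₂(0.18) = 0.4453
−0.18·log₂(0.18) = 0.4453
−0.22·log₂(0.22) = 0.4806
−0.17·log₂(0.17) = 0.4346
−0.06·log₂(0.06) = 0.2435
−0.05·log₂(0.05) = 0.2161
Sum ≈ 2.6625 → 2.663 bits.

2.663 bits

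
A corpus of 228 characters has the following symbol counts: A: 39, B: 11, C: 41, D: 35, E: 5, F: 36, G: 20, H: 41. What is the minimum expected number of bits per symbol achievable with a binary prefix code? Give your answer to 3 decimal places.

Probabilities are the counts divided by 228.
Repeatedly combine the two least-probable nodes; the expected code length is the sum of the merged weights.
merge 5/228 + 11/228 → 4/57
merge 4/57 + 5/57 → 3/19
merge 35/228 + 3/19 → 71/228
merge 3/19 + 13/76 → 25/76
merge 41/228 + 41/228 → 41/114
merge 71/228 + 25/76 → 73/114
merge 41/114 + 73/114 → 1
L = 4/57 + 3/19 + 71/228 + 25/76 + 41/114 + 73/114 + 1 = 109/38 ≈ 2.868 bits/symbol.

2.868 bits/symbol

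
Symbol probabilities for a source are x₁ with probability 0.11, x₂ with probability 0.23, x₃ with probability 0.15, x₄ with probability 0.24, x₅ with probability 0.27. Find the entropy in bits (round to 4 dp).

H = −Σ pᵢ log₂ pᵢ.
−0.11·log₂(0.11) = 0.3503
−0.23·log₂(0.23) = 0.4877
−0.15·log₂(0.15) = 0.4105
−0.24·log₂(0.24) = 0.4941
−0.27·log₂(0.27) = 0.5100
Sum ≈ 2.2527 → 2.2527 bits.

2.2527 bits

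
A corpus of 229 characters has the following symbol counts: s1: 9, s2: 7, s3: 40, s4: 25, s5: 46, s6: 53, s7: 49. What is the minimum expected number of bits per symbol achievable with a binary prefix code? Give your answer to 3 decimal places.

Probabilities are the counts divided by 229.
Repeatedly combine the two least-probable nodes; the expected code length is the sum of the merged weights.
merge 7/229 + 9/229 → 16/229
merge 16/229 + 25/229 → 41/229
merge 40/229 + 41/229 → 81/229
merge 46/229 + 49/229 → 95/229
merge 53/229 + 81/229 → 134/229
merge 95/229 + 134/229 → 1
L = 16/229 + 41/229 + 81/229 + 95/229 + 134/229 + 1 = 596/229 ≈ 2.603 bits/symbol.

2.603 bits/symbol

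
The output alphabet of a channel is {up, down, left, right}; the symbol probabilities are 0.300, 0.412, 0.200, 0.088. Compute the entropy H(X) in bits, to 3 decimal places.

H = −Σ pᵢ log₂ pᵢ.
−0.300·log₂(0.300) = 0.5211
−0.412·log₂(0.412) = 0.5271
−0.200·log₂(0.200) = 0.4644
−0.088·log₂(0.088) = 0.3086
Sum ≈ 1.8211 → 1.821 bits.

1.821 bits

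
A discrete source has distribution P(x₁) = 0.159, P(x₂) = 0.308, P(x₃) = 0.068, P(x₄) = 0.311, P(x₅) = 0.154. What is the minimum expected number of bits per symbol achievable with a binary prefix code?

Repeatedly combine the two least-probable nodes; the expected code length is the sum of the merged weights.
merge 17/250 + 77/500 → 111/500
merge 159/1000 + 111/500 → 381/1000
merge 77/250 + 311/1000 → 619/1000
merge 381/1000 + 619/1000 → 1
L = 111/500 + 381/1000 + 619/1000 + 1 = 1111/500 = 2.222 bits/symbol.

2.222 bits/symbol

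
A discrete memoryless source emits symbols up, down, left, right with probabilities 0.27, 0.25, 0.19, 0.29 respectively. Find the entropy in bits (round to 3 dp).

H = −Σ pᵢ log₂ pᵢ.
−0.27·log₂(0.27) = 0.5100
−0.25·log₂(0.25) = 0.5000
−0.19·log₂(0.19) = 0.4552
−0.29·log₂(0.29) = 0.5179
Sum ≈ 1.9832 → 1.983 bits.

1.983 bits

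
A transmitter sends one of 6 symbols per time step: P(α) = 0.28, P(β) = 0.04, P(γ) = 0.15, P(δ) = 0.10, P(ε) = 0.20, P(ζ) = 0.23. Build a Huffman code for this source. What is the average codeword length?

Repeatedly combine the two least-probable nodes; the expected code length is the sum of the merged weights.
merge 1/25 + 1/10 → 7/50
merge 7/50 + 3/20 → 29/100
merge 1/5 + 23/100 → 43/100
merge 7/25 + 29/100 → 57/100
merge 43/100 + 57/100 → 1
L = 7/50 + 29/100 + 43/100 + 57/100 + 1 = 243/100 = 2.43 bits/symbol.

2.43 bits/symbol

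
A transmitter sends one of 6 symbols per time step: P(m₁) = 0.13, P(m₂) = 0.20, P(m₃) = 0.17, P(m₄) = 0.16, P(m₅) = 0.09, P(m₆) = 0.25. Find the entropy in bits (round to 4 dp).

H = −Σ pᵢ log₂ pᵢ.
−0.13·log₂(0.13) = 0.3826
−0.20·log₂(0.20) = 0.4644
−0.17·log₂(0.17) = 0.4346
−0.16·log₂(0.16) = 0.4230
−0.09·log₂(0.09) = 0.3127
−0.25·log₂(0.25) = 0.5000
Sum ≈ 2.5173 → 2.5173 bits.

2.5173 bits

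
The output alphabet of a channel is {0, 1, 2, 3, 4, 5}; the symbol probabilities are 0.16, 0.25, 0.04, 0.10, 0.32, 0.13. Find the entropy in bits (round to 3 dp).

H = −Σ pᵢ log₂ pᵢ.
−0.16·log₂(0.16) = 0.4230
−0.25·log₂(0.25) = 0.5000
−0.04·log₂(0.04) = 0.1858
−0.10·log₂(0.10) = 0.3322
−0.32·log₂(0.32) = 0.5260
−0.13·log₂(0.13) = 0.3826
Sum ≈ 2.3496 → 2.350 bits.

2.350 bits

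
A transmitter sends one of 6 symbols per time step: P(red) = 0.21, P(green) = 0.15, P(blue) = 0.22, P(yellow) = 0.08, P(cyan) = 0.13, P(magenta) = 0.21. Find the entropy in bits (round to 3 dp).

2.511 bits

H = −Σ pᵢ log₂ pᵢ.
−0.21·log₂(0.21) = 0.4728
−0.15·log₂(0.15) = 0.4105
−0.22·log₂(0.22) = 0.4806
−0.08·log₂(0.08) = 0.2915
−0.13·log₂(0.13) = 0.3826
−0.21·log₂(0.21) = 0.4728
Sum ≈ 2.5109 → 2.511 bits.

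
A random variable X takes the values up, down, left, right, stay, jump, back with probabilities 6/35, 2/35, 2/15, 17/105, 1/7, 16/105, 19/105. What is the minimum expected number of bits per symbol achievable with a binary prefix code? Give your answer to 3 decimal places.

2.819 bits/symbol

Repeatedly combine the two least-probable nodes; the expected code length is the sum of the merged weights.
merge 2/35 + 2/15 → 4/21
merge 1/7 + 16/105 → 31/105
merge 17/105 + 6/35 → 1/3
merge 19/105 + 4/21 → 13/35
merge 31/105 + 1/3 → 22/35
merge 13/35 + 22/35 → 1
L = 4/21 + 31/105 + 1/3 + 13/35 + 22/35 + 1 = 296/105 ≈ 2.819 bits/symbol.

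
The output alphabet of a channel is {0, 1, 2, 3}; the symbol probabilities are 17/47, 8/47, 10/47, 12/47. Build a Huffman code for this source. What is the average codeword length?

Repeatedly combine the two least-probable nodes; the expected code length is the sum of the merged weights.
merge 8/47 + 10/47 → 18/47
merge 12/47 + 17/47 → 29/47
merge 18/47 + 29/47 → 1
L = 18/47 + 29/47 + 1 = 2 bits/symbol.

2 bits/symbol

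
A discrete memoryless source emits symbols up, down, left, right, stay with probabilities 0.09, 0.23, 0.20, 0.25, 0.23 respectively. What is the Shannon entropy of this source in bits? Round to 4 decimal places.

2.2524 bits

H = −Σ pᵢ log₂ pᵢ.
−0.09·log₂(0.09) = 0.3127
−0.23·log₂(0.23) = 0.4877
−0.20·log₂(0.20) = 0.4644
−0.25·log₂(0.25) = 0.5000
−0.23·log₂(0.23) = 0.4877
Sum ≈ 2.2524 → 2.2524 bits.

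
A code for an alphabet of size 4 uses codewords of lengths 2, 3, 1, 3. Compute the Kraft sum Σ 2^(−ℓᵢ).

1

With common denominator 2^3 = 8: Σ 2^(−ℓᵢ) = 2/8 + 1/8 + 4/8 + 1/8 = 8/8 = 1.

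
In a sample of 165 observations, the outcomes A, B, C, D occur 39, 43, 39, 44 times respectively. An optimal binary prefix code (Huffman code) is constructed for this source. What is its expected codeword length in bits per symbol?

Probabilities are the counts divided by 165.
Repeatedly combine the two least-probable nodes; the expected code length is the sum of the merged weights.
merge 13/55 + 13/55 → 26/55
merge 43/165 + 4/15 → 29/55
merge 26/55 + 29/55 → 1
L = 26/55 + 29/55 + 1 = 2 bits/symbol.

2 bits/symbol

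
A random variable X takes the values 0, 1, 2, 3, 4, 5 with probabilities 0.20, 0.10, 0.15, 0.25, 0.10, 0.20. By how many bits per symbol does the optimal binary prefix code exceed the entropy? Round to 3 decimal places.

Entropy H = −Σ p log₂ p ≈ 2.5037 bits.
Huffman merges: 1/10+1/10→1/5; 3/20+1/5→7/20; 1/5+1/5→2/5; 1/4+7/20→3/5; 2/5+3/5→1. L = 51/20 ≈ 2.5500.
L − H = 2.5500 − 2.5037 = 0.046 bits.

0.046 bits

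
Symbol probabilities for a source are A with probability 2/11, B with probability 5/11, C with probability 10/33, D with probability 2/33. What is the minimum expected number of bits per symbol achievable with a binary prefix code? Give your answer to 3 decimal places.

Repeatedly combine the two least-probable nodes; the expected code length is the sum of the merged weights.
merge 2/33 + 2/11 → 8/33
merge 8/33 + 10/33 → 6/11
merge 5/11 + 6/11 → 1
L = 8/33 + 6/11 + 1 = 59/33 ≈ 1.788 bits/symbol.

1.788 bits/symbol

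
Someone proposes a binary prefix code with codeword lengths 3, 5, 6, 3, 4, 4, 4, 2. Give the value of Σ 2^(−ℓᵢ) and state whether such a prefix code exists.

With common denominator 2^6 = 64: Σ 2^(−ℓᵢ) = 8/64 + 2/64 + 1/64 + 8/64 + 4/64 + 4/64 + 4/64 + 16/64 = 47/64 = 0.734375.
Kraft's inequality requires Σ ≤ 1; here Σ = 0.734375 ≤ 1, so such a prefix code exists.

0.734375; yes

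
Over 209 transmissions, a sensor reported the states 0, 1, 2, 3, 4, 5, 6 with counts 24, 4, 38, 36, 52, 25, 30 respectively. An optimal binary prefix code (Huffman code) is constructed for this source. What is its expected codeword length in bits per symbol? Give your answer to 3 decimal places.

Probabilities are the counts divided by 209.
Repeatedly combine the two least-probable nodes; the expected code length is the sum of the merged weights.
merge 4/209 + 24/209 → 28/209
merge 25/209 + 28/209 → 53/209
merge 30/209 + 36/209 → 6/19
merge 2/11 + 52/209 → 90/209
merge 53/209 + 6/19 → 119/209
merge 90/209 + 119/209 → 1
L = 28/209 + 53/209 + 6/19 + 90/209 + 119/209 + 1 = 565/209 ≈ 2.703 bits/symbol.

2.703 bits/symbol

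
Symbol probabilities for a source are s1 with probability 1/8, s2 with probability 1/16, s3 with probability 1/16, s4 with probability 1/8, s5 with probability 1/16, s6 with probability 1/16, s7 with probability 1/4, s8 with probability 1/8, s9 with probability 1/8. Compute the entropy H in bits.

3 bits

Each probability is a power of 1/2, so log₂(1/p) is an integer.
H = Σ p·log₂(1/p) = 1/8·3 + 1/16·4 + 1/16·4 + 1/8·3 + 1/16·4 + 1/16·4 + 1/4·2 + 1/8·3 + 1/8·3 = 3 bits.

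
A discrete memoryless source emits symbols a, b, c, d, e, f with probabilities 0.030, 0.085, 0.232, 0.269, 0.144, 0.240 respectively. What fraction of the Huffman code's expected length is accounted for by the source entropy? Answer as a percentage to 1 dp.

Entropy H = −Σ p log₂ p ≈ 2.3494 bits.
Huffman merges: 3/100+17/200→23/200; 23/200+18/125→259/1000; 29/125+6/25→59/125; 259/1000+269/1000→66/125; 59/125+66/125→1. L = 1187/500 ≈ 2.3740.
Efficiency = H/L = 2.3494/2.3740 = 99.0%.

99.0%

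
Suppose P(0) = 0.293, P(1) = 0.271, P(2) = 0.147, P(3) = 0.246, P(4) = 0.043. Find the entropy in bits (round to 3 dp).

H = −Σ pᵢ log₂ pᵢ.
−0.293·log₂(0.293) = 0.5189
−0.271·log₂(0.271) = 0.5105
−0.147·log₂(0.147) = 0.4066
−0.246·log₂(0.246) = 0.4977
−0.043·log₂(0.043) = 0.1952
Sum ≈ 2.1289 → 2.129 bits.

2.129 bits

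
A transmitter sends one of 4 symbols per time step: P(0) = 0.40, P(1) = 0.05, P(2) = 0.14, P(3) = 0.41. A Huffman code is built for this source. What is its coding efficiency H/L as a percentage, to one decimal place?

Entropy H = −Σ p log₂ p ≈ 1.6694 bits.
Huffman merges: 1/20+7/50→19/100; 19/100+2/5→59/100; 41/100+59/100→1. L = 89/50 ≈ 1.7800.
Efficiency = H/L = 1.6694/1.7800 = 93.8%.

93.8%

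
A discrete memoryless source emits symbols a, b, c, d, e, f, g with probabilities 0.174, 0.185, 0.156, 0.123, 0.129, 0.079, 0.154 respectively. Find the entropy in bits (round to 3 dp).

2.765 bits

H = −Σ pᵢ log₂ pᵢ.
−0.174·log₂(0.174) = 0.4390
−0.185·log₂(0.185) = 0.4504
−0.156·log₂(0.156) = 0.4181
−0.123·log₂(0.123) = 0.3719
−0.129·log₂(0.129) = 0.3811
−0.079·log₂(0.079) = 0.2893
−0.154·log₂(0.154) = 0.4156
Sum ≈ 2.7654 → 2.765 bits.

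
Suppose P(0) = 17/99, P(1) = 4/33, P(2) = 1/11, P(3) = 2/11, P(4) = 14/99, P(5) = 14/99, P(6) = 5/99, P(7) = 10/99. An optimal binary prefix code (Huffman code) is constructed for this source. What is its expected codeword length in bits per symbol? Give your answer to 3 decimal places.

2.960 bits/symbol

Repeatedly combine the two least-probable nodes; the expected code length is the sum of the merged weights.
merge 5/99 + 1/11 → 14/99
merge 10/99 + 4/33 → 2/9
merge 14/99 + 14/99 → 28/99
merge 14/99 + 17/99 → 31/99
merge 2/11 + 2/9 → 40/99
merge 28/99 + 31/99 → 59/99
merge 40/99 + 59/99 → 1
L = 14/99 + 2/9 + 28/99 + 31/99 + 40/99 + 59/99 + 1 = 293/99 ≈ 2.960 bits/symbol.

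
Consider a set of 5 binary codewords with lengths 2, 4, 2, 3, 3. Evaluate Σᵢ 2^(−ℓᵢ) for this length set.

With common denominator 2^4 = 16: Σ 2^(−ℓᵢ) = 4/16 + 1/16 + 4/16 + 2/16 + 2/16 = 13/16 = 0.8125.

0.8125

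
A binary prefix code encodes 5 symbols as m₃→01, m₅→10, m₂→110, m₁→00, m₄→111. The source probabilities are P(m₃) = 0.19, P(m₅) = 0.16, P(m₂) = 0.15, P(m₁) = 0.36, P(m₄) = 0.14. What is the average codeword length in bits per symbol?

L̄ = Σ pᵢ·ℓᵢ = 0.19·2 + 0.16·2 + 0.15·3 + 0.36·2 + 0.14·3 = 2.29 bits/symbol.

2.29 bits/symbol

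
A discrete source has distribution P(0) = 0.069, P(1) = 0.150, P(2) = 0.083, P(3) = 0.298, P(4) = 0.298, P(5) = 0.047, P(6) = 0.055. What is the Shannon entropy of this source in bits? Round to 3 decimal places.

2.453 bits

H = −Σ pᵢ log₂ pᵢ.
−0.069·log₂(0.069) = 0.2662
−0.150·log₂(0.150) = 0.4105
−0.083·log₂(0.083) = 0.2980
−0.298·log₂(0.298) = 0.5205
−0.298·log₂(0.298) = 0.5205
−0.047·log₂(0.047) = 0.2073
−0.055·log₂(0.055) = 0.2301
Sum ≈ 2.4532 → 2.453 bits.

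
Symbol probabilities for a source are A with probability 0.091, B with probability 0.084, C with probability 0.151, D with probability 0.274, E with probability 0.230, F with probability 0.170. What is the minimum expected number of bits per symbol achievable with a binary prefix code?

Repeatedly combine the two least-probable nodes; the expected code length is the sum of the merged weights.
merge 21/250 + 91/1000 → 7/40
merge 151/1000 + 17/100 → 321/1000
merge 7/40 + 23/100 → 81/200
merge 137/500 + 321/1000 → 119/200
merge 81/200 + 119/200 → 1
L = 7/40 + 321/1000 + 81/200 + 119/200 + 1 = 312/125 = 2.496 bits/symbol.

2.496 bits/symbol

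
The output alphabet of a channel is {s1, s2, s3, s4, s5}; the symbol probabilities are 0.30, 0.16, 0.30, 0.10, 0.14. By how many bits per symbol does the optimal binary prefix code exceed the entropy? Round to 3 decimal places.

0.046 bits

Entropy H = −Σ p log₂ p ≈ 2.1945 bits.
Huffman merges: 1/10+7/50→6/25; 4/25+6/25→2/5; 3/10+3/10→3/5; 2/5+3/5→1. L = 56/25 ≈ 2.2400.
L − H = 2.2400 − 2.1945 = 0.046 bits.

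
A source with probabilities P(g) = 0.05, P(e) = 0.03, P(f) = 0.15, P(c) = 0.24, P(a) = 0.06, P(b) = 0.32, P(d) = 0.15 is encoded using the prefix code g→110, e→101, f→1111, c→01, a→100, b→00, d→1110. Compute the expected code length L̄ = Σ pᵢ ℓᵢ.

2.74 bits/symbol

L̄ = Σ pᵢ·ℓᵢ = 0.05·3 + 0.03·3 + 0.15·4 + 0.24·2 + 0.06·3 + 0.32·2 + 0.15·4 = 2.74 bits/symbol.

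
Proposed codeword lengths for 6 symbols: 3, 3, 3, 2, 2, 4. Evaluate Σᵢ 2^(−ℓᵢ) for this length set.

0.9375

With common denominator 2^4 = 16: Σ 2^(−ℓᵢ) = 2/16 + 2/16 + 2/16 + 4/16 + 4/16 + 1/16 = 15/16 = 0.9375.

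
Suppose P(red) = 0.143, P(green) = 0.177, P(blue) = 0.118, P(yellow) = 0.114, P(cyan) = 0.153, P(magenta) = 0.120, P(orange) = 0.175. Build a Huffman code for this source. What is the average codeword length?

2.823 bits/symbol

Repeatedly combine the two least-probable nodes; the expected code length is the sum of the merged weights.
merge 57/500 + 59/500 → 29/125
merge 3/25 + 143/1000 → 263/1000
merge 153/1000 + 7/40 → 41/125
merge 177/1000 + 29/125 → 409/1000
merge 263/1000 + 41/125 → 591/1000
merge 409/1000 + 591/1000 → 1
L = 29/125 + 263/1000 + 41/125 + 409/1000 + 591/1000 + 1 = 2823/1000 = 2.823 bits/symbol.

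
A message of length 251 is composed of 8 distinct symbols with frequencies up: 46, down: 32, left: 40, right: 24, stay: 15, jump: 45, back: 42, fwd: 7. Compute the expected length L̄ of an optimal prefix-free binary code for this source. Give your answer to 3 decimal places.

2.904 bits/symbol

Probabilities are the counts divided by 251.
Repeatedly combine the two least-probable nodes; the expected code length is the sum of the merged weights.
merge 7/251 + 15/251 → 22/251
merge 22/251 + 24/251 → 46/251
merge 32/251 + 40/251 → 72/251
merge 42/251 + 45/251 → 87/251
merge 46/251 + 46/251 → 92/251
merge 72/251 + 87/251 → 159/251
merge 92/251 + 159/251 → 1
L = 22/251 + 46/251 + 72/251 + 87/251 + 92/251 + 159/251 + 1 = 729/251 ≈ 2.904 bits/symbol.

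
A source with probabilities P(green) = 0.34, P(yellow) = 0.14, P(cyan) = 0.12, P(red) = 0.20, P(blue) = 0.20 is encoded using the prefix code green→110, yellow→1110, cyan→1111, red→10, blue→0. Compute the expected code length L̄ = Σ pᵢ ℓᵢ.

L̄ = Σ pᵢ·ℓᵢ = 0.34·3 + 0.14·4 + 0.12·4 + 0.20·2 + 0.20·1 = 2.66 bits/symbol.

2.66 bits/symbol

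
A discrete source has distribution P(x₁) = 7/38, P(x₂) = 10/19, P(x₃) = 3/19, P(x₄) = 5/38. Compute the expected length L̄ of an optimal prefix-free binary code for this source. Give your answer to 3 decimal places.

Repeatedly combine the two least-probable nodes; the expected code length is the sum of the merged weights.
merge 5/38 + 3/19 → 11/38
merge 7/38 + 11/38 → 9/19
merge 9/19 + 10/19 → 1
L = 11/38 + 9/19 + 1 = 67/38 ≈ 1.763 bits/symbol.

1.763 bits/symbol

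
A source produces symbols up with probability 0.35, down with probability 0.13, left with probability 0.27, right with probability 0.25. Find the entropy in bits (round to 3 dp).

1.923 bits

H = −Σ pᵢ log₂ pᵢ.
−0.35·log₂(0.35) = 0.5301
−0.13·log₂(0.13) = 0.3826
−0.27·log₂(0.27) = 0.5100
−0.25·log₂(0.25) = 0.5000
Sum ≈ 1.9228 → 1.923 bits.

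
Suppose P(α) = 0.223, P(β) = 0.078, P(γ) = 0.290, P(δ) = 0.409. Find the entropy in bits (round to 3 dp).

1.815 bits

H = −Σ pᵢ log₂ pᵢ.
−0.223·log₂(0.223) = 0.4828
−0.078·log₂(0.078) = 0.2871
−0.290·log₂(0.290) = 0.5179
−0.409·log₂(0.409) = 0.5275
Sum ≈ 1.8153 → 1.815 bits.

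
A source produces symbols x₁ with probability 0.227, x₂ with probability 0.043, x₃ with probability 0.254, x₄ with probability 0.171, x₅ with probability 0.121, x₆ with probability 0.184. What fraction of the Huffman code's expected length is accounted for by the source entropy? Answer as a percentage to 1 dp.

97.5%

Entropy H = −Σ p log₂ p ≈ 2.4367 bits.
Huffman merges: 43/1000+121/1000→41/250; 41/250+171/1000→67/200; 23/125+227/1000→411/1000; 127/500+67/200→589/1000; 411/1000+589/1000→1. L = 2499/1000 ≈ 2.4990.
Efficiency = H/L = 2.4367/2.4990 = 97.5%.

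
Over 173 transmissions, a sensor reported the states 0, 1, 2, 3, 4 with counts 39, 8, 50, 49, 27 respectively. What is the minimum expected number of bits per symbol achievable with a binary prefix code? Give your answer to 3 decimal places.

2.202 bits/symbol

Probabilities are the counts divided by 173.
Repeatedly combine the two least-probable nodes; the expected code length is the sum of the merged weights.
merge 8/173 + 27/173 → 35/173
merge 35/173 + 39/173 → 74/173
merge 49/173 + 50/173 → 99/173
merge 74/173 + 99/173 → 1
L = 35/173 + 74/173 + 99/173 + 1 = 381/173 ≈ 2.202 bits/symbol.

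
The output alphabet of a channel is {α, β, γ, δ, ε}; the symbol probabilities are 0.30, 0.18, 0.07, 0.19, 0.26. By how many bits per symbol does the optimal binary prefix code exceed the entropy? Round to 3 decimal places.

Entropy H = −Σ p log₂ p ≈ 2.1955 bits.
Huffman merges: 7/100+9/50→1/4; 19/100+1/4→11/25; 13/50+3/10→14/25; 11/25+14/25→1. L = 9/4 ≈ 2.2500.
L − H = 2.2500 − 2.1955 = 0.055 bits.

0.055 bits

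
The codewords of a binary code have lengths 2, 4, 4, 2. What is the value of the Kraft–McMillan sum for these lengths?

With common denominator 2^4 = 16: Σ 2^(−ℓᵢ) = 4/16 + 1/16 + 1/16 + 4/16 = 10/16 = 0.625.

0.625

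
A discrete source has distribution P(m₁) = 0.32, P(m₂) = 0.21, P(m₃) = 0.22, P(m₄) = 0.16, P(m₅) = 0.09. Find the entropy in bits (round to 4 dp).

2.2151 bits

H = −Σ pᵢ log₂ pᵢ.
−0.32·log₂(0.32) = 0.5260
−0.21·log₂(0.21) = 0.4728
−0.22·log₂(0.22) = 0.4806
−0.16·log₂(0.16) = 0.4230
−0.09·log₂(0.09) = 0.3127
Sum ≈ 2.2151 → 2.2151 bits.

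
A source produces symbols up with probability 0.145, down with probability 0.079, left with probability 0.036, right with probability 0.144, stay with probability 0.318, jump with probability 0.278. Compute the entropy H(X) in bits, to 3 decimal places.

2.308 bits

H = −Σ pᵢ log₂ pᵢ.
−0.145·log₂(0.145) = 0.4040
−0.079·log₂(0.079) = 0.2893
−0.036·log₂(0.036) = 0.1727
−0.144·log₂(0.144) = 0.4026
−0.318·log₂(0.318) = 0.5256
−0.278·log₂(0.278) = 0.5134
Sum ≈ 2.3075 → 2.308 bits.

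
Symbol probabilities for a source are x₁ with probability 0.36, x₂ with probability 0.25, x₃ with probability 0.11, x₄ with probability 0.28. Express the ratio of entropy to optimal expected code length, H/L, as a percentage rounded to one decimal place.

Entropy H = −Σ p log₂ p ≈ 1.8951 bits.
Huffman merges: 11/100+1/4→9/25; 7/25+9/25→16/25; 9/25+16/25→1. L = 2 ≈ 2.0000.
Efficiency = H/L = 1.8951/2.0000 = 94.8%.

94.8%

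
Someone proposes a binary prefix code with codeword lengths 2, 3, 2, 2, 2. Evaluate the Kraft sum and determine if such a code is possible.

With common denominator 2^3 = 8: Σ 2^(−ℓᵢ) = 2/8 + 1/8 + 2/8 + 2/8 + 2/8 = 9/8 = 1.125.
Kraft's inequality requires Σ ≤ 1; here Σ = 1.125 > 1, so no such prefix code exists.

1.125; no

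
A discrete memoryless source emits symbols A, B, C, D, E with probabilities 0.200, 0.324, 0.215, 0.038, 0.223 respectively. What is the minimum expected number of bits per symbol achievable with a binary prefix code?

2.238 bits/symbol

Repeatedly combine the two least-probable nodes; the expected code length is the sum of the merged weights.
merge 19/500 + 1/5 → 119/500
merge 43/200 + 223/1000 → 219/500
merge 119/500 + 81/250 → 281/500
merge 219/500 + 281/500 → 1
L = 119/500 + 219/500 + 281/500 + 1 = 1119/500 = 2.238 bits/symbol.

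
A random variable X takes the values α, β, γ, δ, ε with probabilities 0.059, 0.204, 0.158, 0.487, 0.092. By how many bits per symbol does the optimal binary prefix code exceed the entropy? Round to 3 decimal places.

0.021 bits

Entropy H = −Σ p log₂ p ≈ 1.9515 bits.
Huffman merges: 59/1000+23/250→151/1000; 151/1000+79/500→309/1000; 51/250+309/1000→513/1000; 487/1000+513/1000→1. L = 1973/1000 ≈ 1.9730.
L − H = 1.9730 − 1.9515 = 0.021 bits.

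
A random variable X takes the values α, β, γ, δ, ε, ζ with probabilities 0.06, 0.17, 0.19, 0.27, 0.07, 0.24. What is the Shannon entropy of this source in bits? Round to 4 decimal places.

2.4061 bits

H = −Σ pᵢ log₂ pᵢ.
−0.06·log₂(0.06) = 0.2435
−0.17·log₂(0.17) = 0.4346
−0.19·log₂(0.19) = 0.4552
−0.27·log₂(0.27) = 0.5100
−0.07·log₂(0.07) = 0.2686
−0.24·log₂(0.24) = 0.4941
Sum ≈ 2.4061 → 2.4061 bits.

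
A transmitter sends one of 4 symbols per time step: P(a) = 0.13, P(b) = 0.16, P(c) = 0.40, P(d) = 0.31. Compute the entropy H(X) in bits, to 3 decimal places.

H = −Σ pᵢ log₂ pᵢ.
−0.13·log₂(0.13) = 0.3826
−0.16·log₂(0.16) = 0.4230
−0.40·log₂(0.40) = 0.5288
−0.31·log₂(0.31) = 0.5238
Sum ≈ 1.8582 → 1.858 bits.

1.858 bits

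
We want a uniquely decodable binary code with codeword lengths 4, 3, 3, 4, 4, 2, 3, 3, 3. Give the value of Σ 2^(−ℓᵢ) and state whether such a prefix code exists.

1.0625; no

With common denominator 2^4 = 16: Σ 2^(−ℓᵢ) = 1/16 + 2/16 + 2/16 + 1/16 + 1/16 + 4/16 + 2/16 + 2/16 + 2/16 = 17/16 = 1.0625.
Kraft's inequality requires Σ ≤ 1; here Σ = 1.0625 > 1, so no such prefix code exists.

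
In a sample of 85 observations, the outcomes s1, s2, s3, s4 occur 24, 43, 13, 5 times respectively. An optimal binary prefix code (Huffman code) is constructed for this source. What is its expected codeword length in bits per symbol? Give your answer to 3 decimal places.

Probabilities are the counts divided by 85.
Repeatedly combine the two least-probable nodes; the expected code length is the sum of the merged weights.
merge 1/17 + 13/85 → 18/85
merge 18/85 + 24/85 → 42/85
merge 42/85 + 43/85 → 1
L = 18/85 + 42/85 + 1 = 29/17 ≈ 1.706 bits/symbol.

1.706 bits/symbol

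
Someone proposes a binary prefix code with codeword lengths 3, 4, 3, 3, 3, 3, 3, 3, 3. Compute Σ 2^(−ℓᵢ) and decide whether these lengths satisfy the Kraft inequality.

1.0625; no

With common denominator 2^4 = 16: Σ 2^(−ℓᵢ) = 2/16 + 1/16 + 2/16 + 2/16 + 2/16 + 2/16 + 2/16 + 2/16 + 2/16 = 17/16 = 1.0625.
Kraft's inequality requires Σ ≤ 1; here Σ = 1.0625 > 1, so no such prefix code exists.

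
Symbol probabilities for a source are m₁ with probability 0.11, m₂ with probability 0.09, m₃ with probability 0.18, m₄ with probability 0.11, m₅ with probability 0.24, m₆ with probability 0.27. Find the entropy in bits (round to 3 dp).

2.463 bits

H = −Σ pᵢ log₂ pᵢ.
−0.11·log₂(0.11) = 0.3503
−0.09·log₂(0.09) = 0.3127
−0.18·log₂(0.18) = 0.4453
−0.11·log₂(0.11) = 0.3503
−0.24·log₂(0.24) = 0.4941
−0.27·log₂(0.27) = 0.5100
Sum ≈ 2.4627 → 2.463 bits.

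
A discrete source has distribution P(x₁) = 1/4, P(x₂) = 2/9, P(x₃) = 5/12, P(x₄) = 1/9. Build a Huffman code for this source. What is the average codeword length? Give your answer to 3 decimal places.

Repeatedly combine the two least-probable nodes; the expected code length is the sum of the merged weights.
merge 1/9 + 2/9 → 1/3
merge 1/4 + 1/3 → 7/12
merge 5/12 + 7/12 → 1
L = 1/3 + 7/12 + 1 = 23/12 ≈ 1.917 bits/symbol.

1.917 bits/symbol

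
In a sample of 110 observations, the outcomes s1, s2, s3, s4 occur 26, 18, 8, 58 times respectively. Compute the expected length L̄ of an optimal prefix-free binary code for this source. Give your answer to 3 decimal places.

1.709 bits/symbol

Probabilities are the counts divided by 110.
Repeatedly combine the two least-probable nodes; the expected code length is the sum of the merged weights.
merge 4/55 + 9/55 → 13/55
merge 13/55 + 13/55 → 26/55
merge 26/55 + 29/55 → 1
L = 13/55 + 26/55 + 1 = 94/55 ≈ 1.709 bits/symbol.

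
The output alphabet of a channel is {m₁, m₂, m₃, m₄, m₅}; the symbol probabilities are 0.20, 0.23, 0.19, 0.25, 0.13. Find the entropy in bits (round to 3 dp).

H = −Σ pᵢ log₂ pᵢ.
−0.20·log₂(0.20) = 0.4644
−0.23·log₂(0.23) = 0.4877
−0.19·log₂(0.19) = 0.4552
−0.25·log₂(0.25) = 0.5000
−0.13·log₂(0.13) = 0.3826
Sum ≈ 2.2899 → 2.290 bits.

2.290 bits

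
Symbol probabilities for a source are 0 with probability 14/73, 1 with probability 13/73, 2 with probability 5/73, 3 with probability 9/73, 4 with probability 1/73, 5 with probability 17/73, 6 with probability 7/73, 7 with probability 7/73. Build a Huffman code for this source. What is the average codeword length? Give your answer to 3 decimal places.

Repeatedly combine the two least-probable nodes; the expected code length is the sum of the merged weights.
merge 1/73 + 5/73 → 6/73
merge 6/73 + 7/73 → 13/73
merge 7/73 + 9/73 → 16/73
merge 13/73 + 13/73 → 26/73
merge 14/73 + 16/73 → 30/73
merge 17/73 + 26/73 → 43/73
merge 30/73 + 43/73 → 1
L = 6/73 + 13/73 + 16/73 + 26/73 + 30/73 + 43/73 + 1 = 207/73 ≈ 2.836 bits/symbol.

2.836 bits/symbol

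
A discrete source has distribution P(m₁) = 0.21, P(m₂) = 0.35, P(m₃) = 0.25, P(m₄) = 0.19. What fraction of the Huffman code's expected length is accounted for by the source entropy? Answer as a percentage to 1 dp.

97.9%

Entropy H = −Σ p log₂ p ≈ 1.9582 bits.
Huffman merges: 19/100+21/100→2/5; 1/4+7/20→3/5; 2/5+3/5→1. L = 2 ≈ 2.0000.
Efficiency = H/L = 1.9582/2.0000 = 97.9%.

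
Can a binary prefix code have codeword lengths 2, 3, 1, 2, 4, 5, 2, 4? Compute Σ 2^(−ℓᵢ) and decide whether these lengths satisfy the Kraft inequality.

1.53125; no

With common denominator 2^5 = 32: Σ 2^(−ℓᵢ) = 8/32 + 4/32 + 16/32 + 8/32 + 2/32 + 1/32 + 8/32 + 2/32 = 49/32 = 1.53125.
Kraft's inequality requires Σ ≤ 1; here Σ = 1.53125 > 1, so no such prefix code exists.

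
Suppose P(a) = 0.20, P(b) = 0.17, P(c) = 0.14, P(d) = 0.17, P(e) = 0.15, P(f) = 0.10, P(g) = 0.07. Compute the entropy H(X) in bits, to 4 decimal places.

2.7420 bits

H = −Σ pᵢ log₂ pᵢ.
−0.20·log₂(0.20) = 0.4644
−0.17·log₂(0.17) = 0.4346
−0.14·log₂(0.14) = 0.3971
−0.17·log₂(0.17) = 0.4346
−0.15·log₂(0.15) = 0.4105
−0.10·log₂(0.10) = 0.3322
−0.07·log₂(0.07) = 0.2686
Sum ≈ 2.7420 → 2.7420 bits.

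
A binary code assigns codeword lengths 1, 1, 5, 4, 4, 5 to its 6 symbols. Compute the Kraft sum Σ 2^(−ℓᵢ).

With common denominator 2^5 = 32: Σ 2^(−ℓᵢ) = 16/32 + 16/32 + 1/32 + 2/32 + 2/32 + 1/32 = 38/32 = 1.1875.

1.1875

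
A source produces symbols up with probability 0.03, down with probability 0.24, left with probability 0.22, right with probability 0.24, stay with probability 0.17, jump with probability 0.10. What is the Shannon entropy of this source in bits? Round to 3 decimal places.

2.387 bits

H = −Σ pᵢ log₂ pᵢ.
−0.03·log₂(0.03) = 0.1518
−0.24·log₂(0.24) = 0.4941
−0.22·log₂(0.22) = 0.4806
−0.24·log₂(0.24) = 0.4941
−0.17·log₂(0.17) = 0.4346
−0.10·log₂(0.10) = 0.3322
Sum ≈ 2.3874 → 2.387 bits.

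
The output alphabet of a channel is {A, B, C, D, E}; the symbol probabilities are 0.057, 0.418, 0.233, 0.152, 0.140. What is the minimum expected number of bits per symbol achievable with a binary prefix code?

2.128 bits/symbol

Repeatedly combine the two least-probable nodes; the expected code length is the sum of the merged weights.
merge 57/1000 + 7/50 → 197/1000
merge 19/125 + 197/1000 → 349/1000
merge 233/1000 + 349/1000 → 291/500
merge 209/500 + 291/500 → 1
L = 197/1000 + 349/1000 + 291/500 + 1 = 266/125 = 2.128 bits/symbol.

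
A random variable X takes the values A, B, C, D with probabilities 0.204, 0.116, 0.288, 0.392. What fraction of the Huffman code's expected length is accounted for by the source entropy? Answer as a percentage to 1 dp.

Entropy H = −Σ p log₂ p ≈ 1.8752 bits.
Huffman merges: 29/250+51/250→8/25; 36/125+8/25→76/125; 49/125+76/125→1. L = 241/125 ≈ 1.9280.
Efficiency = H/L = 1.8752/1.9280 = 97.3%.

97.3%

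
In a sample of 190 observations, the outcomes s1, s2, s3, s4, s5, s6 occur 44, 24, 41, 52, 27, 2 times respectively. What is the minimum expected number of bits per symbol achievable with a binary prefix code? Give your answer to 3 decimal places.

Probabilities are the counts divided by 190.
Repeatedly combine the two least-probable nodes; the expected code length is the sum of the merged weights.
merge 1/95 + 12/95 → 13/95
merge 13/95 + 27/190 → 53/190
merge 41/190 + 22/95 → 17/38
merge 26/95 + 53/190 → 21/38
merge 17/38 + 21/38 → 1
L = 13/95 + 53/190 + 17/38 + 21/38 + 1 = 459/190 ≈ 2.416 bits/symbol.

2.416 bits/symbol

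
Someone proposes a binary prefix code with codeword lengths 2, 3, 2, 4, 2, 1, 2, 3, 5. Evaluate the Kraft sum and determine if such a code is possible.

1.84375; no

With common denominator 2^5 = 32: Σ 2^(−ℓᵢ) = 8/32 + 4/32 + 8/32 + 2/32 + 8/32 + 16/32 + 8/32 + 4/32 + 1/32 = 59/32 = 1.84375.
Kraft's inequality requires Σ ≤ 1; here Σ = 1.84375 > 1, so no such prefix code exists.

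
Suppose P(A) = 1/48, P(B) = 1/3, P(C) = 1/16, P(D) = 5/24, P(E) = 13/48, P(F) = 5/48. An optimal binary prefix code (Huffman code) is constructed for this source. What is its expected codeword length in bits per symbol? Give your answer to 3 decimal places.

2.271 bits/symbol

Repeatedly combine the two least-probable nodes; the expected code length is the sum of the merged weights.
merge 1/48 + 1/16 → 1/12
merge 1/12 + 5/48 → 3/16
merge 3/16 + 5/24 → 19/48
merge 13/48 + 1/3 → 29/48
merge 19/48 + 29/48 → 1
L = 1/12 + 3/16 + 19/48 + 29/48 + 1 = 109/48 ≈ 2.271 bits/symbol.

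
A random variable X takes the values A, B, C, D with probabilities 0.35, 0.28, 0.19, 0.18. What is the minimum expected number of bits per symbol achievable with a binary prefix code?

2 bits/symbol

Repeatedly combine the two least-probable nodes; the expected code length is the sum of the merged weights.
merge 9/50 + 19/100 → 37/100
merge 7/25 + 7/20 → 63/100
merge 37/100 + 63/100 → 1
L = 37/100 + 63/100 + 1 = 2 bits/symbol.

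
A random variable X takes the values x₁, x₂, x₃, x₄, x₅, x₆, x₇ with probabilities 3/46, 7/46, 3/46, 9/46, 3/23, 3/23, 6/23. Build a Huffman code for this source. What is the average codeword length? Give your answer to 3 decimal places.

Repeatedly combine the two least-probable nodes; the expected code length is the sum of the merged weights.
merge 3/46 + 3/46 → 3/23
merge 3/23 + 3/23 → 6/23
merge 3/23 + 7/46 → 13/46
merge 9/46 + 6/23 → 21/46
merge 6/23 + 13/46 → 25/46
merge 21/46 + 25/46 → 1
L = 3/23 + 6/23 + 13/46 + 21/46 + 25/46 + 1 = 123/46 ≈ 2.674 bits/symbol.

2.674 bits/symbol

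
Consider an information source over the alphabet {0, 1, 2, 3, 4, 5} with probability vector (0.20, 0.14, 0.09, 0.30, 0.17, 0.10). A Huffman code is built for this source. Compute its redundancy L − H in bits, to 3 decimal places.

0.038 bits

Entropy H = −Σ p log₂ p ≈ 2.4620 bits.
Huffman merges: 9/100+1/10→19/100; 7/50+17/100→31/100; 19/100+1/5→39/100; 3/10+31/100→61/100; 39/100+61/100→1. L = 5/2 ≈ 2.5000.
L − H = 2.5000 − 2.4620 = 0.038 bits.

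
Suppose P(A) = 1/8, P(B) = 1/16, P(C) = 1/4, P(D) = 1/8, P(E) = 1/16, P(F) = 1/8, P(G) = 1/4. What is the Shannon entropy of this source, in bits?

2.625 bits

Each probability is a power of 1/2, so log₂(1/p) is an integer.
H = Σ p·log₂(1/p) = 1/8·3 + 1/16·4 + 1/4·2 + 1/8·3 + 1/16·4 + 1/8·3 + 1/4·2 = 2.625 bits.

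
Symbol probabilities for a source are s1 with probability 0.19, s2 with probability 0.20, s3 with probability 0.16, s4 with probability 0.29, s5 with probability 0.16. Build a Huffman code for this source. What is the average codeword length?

2.32 bits/symbol

Repeatedly combine the two least-probable nodes; the expected code length is the sum of the merged weights.
merge 4/25 + 4/25 → 8/25
merge 19/100 + 1/5 → 39/100
merge 29/100 + 8/25 → 61/100
merge 39/100 + 61/100 → 1
L = 8/25 + 39/100 + 61/100 + 1 = 58/25 = 2.32 bits/symbol.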